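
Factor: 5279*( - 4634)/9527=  - 3494698/1361 =- 2^1*331^1*1361^( - 1 )*5279^1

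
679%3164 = 679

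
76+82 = 158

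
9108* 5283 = 48117564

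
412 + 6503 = 6915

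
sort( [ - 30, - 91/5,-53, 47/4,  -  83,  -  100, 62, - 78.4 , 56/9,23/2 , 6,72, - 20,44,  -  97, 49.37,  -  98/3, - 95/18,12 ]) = [ - 100 ,- 97, - 83, - 78.4 ,-53, - 98/3, - 30,-20, -91/5,-95/18,6, 56/9,  23/2, 47/4,12,44 , 49.37, 62,72]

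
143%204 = 143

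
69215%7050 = 5765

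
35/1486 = 35/1486 = 0.02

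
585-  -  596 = 1181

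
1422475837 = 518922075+903553762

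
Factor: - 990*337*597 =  - 2^1*3^3*5^1*11^1*199^1*337^1 = - 199177110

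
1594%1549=45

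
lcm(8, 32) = 32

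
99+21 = 120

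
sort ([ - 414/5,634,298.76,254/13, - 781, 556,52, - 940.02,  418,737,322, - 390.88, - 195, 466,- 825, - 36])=[- 940.02,-825, - 781, - 390.88, - 195,-414/5,-36, 254/13, 52, 298.76,322,418, 466,556,634, 737 ] 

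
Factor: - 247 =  - 13^1*19^1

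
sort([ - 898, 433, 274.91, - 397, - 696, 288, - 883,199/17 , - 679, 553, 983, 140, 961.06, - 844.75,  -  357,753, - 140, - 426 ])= [ - 898,  -  883 , - 844.75, - 696, - 679, - 426, -397, - 357,-140, 199/17, 140,  274.91,288, 433, 553, 753, 961.06, 983]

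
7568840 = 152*49795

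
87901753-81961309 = 5940444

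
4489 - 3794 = 695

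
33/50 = 33/50 = 0.66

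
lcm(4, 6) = 12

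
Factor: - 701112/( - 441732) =446/281 = 2^1*223^1 * 281^( - 1)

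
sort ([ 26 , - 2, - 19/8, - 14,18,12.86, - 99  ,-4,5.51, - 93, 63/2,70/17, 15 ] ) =[ - 99, - 93,- 14,- 4, - 19/8, - 2,70/17, 5.51, 12.86,15, 18,  26,63/2] 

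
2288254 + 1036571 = 3324825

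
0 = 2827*0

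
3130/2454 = 1+338/1227= 1.28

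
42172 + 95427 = 137599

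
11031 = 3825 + 7206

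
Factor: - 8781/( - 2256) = 2^( - 4 )*47^( - 1)*2927^1 = 2927/752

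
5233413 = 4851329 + 382084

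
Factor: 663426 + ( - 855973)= - 192547^1 = - 192547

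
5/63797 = 5/63797 = 0.00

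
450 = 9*50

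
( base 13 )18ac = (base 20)94B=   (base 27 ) 51j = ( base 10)3691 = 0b111001101011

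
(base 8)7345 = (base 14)1565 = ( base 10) 3813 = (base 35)33X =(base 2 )111011100101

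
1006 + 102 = 1108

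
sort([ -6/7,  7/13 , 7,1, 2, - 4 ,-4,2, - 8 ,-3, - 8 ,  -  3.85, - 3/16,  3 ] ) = [ - 8, - 8,- 4, - 4, - 3.85,-3, - 6/7, - 3/16 , 7/13,1 , 2, 2,3,7 ]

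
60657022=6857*8846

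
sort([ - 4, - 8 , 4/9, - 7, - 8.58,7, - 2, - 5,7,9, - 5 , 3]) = [-8.58, - 8, - 7, - 5, - 5  , - 4,-2, 4/9, 3,7, 7,9] 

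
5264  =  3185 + 2079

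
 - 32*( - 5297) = 169504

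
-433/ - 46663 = 433/46663= 0.01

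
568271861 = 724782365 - 156510504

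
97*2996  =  290612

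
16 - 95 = -79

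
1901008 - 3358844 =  - 1457836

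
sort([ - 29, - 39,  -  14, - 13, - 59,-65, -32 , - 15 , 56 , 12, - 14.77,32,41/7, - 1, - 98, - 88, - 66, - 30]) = [ - 98, - 88 , - 66, - 65,-59, - 39, - 32, - 30, - 29, - 15, - 14.77, - 14, - 13,-1,41/7 , 12,32, 56] 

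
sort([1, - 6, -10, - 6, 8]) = [ - 10, - 6, - 6,1,8 ] 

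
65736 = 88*747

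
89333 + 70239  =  159572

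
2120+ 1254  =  3374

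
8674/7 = 1239 + 1/7= 1239.14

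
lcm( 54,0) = 0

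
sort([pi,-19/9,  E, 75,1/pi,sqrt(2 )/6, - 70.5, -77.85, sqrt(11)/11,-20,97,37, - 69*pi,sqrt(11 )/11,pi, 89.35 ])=[ - 69 * pi, - 77.85, - 70.5,  -  20, - 19/9,sqrt ( 2)/6,sqrt(11)/11,  sqrt(11 ) /11,1/pi, E,pi,pi,37,75,89.35,97] 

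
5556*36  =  200016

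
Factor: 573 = 3^1*191^1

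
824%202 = 16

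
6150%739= 238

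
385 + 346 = 731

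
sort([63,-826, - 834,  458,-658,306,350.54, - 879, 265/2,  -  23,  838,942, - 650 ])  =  [ - 879, - 834,-826, - 658, - 650, - 23 , 63 , 265/2,306 , 350.54,458,838,942 ]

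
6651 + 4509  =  11160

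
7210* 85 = 612850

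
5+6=11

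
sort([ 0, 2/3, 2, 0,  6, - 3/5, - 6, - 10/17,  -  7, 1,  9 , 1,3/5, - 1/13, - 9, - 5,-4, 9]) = [ - 9, -7, - 6, - 5, - 4, - 3/5,-10/17, - 1/13,0, 0,3/5, 2/3, 1 , 1, 2,6, 9, 9 ] 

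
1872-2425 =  -553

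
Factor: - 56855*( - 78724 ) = 2^2*5^1*83^1*137^1*19681^1= 4475853020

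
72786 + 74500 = 147286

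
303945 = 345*881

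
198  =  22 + 176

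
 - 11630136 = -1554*7484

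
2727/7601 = 2727/7601 = 0.36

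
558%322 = 236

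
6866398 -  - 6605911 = 13472309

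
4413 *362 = 1597506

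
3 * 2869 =8607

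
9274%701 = 161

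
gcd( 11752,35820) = 4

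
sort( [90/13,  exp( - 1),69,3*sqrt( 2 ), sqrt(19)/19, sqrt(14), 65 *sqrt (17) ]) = [ sqrt( 19)/19, exp( - 1 ),sqrt(14 ) , 3 * sqrt(2), 90/13 , 69 , 65*sqrt ( 17 )]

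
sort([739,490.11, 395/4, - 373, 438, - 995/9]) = [ - 373, - 995/9, 395/4, 438,490.11, 739] 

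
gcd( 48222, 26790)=5358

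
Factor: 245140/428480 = 119/208 = 2^(  -  4)* 7^1 * 13^ (-1)*17^1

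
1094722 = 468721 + 626001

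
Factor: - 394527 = -3^1*7^1*18787^1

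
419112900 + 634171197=1053284097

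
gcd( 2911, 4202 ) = 1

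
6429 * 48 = 308592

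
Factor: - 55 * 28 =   -  1540 = -  2^2 * 5^1*7^1*11^1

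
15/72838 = 15/72838 = 0.00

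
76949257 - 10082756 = 66866501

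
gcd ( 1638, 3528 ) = 126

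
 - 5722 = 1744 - 7466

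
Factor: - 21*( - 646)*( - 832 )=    - 2^7*3^1*7^1*13^1*17^1*19^1 = -11286912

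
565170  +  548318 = 1113488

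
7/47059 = 7/47059 = 0.00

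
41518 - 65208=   -  23690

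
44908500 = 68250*658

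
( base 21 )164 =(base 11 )47A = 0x23B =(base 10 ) 571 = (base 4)20323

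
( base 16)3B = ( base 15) 3e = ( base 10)59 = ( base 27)25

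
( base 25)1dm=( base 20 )28C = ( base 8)1714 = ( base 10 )972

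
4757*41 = 195037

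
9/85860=1/9540 = 0.00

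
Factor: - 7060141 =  - 11^1*661^1*971^1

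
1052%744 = 308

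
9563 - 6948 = 2615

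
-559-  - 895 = 336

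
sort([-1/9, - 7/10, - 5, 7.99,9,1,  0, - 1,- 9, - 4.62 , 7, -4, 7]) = [ - 9,  -  5 , - 4.62,-4,-1, - 7/10, - 1/9, 0,  1,7 , 7,7.99, 9]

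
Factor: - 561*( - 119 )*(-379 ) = -3^1*7^1*11^1*17^2* 379^1  =  -25301661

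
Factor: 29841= 3^1*7^3*29^1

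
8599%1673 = 234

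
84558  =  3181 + 81377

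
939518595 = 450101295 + 489417300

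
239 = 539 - 300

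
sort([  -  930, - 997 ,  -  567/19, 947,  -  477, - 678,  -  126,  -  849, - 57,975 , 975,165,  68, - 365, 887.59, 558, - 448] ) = [ - 997,-930, - 849,  -  678, - 477,-448, - 365,-126,-57,-567/19,68, 165, 558, 887.59,947, 975,975] 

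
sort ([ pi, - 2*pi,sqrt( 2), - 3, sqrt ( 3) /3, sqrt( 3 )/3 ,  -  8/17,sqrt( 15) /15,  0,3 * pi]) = [-2*pi, - 3, - 8/17,0,  sqrt( 15 ) /15,sqrt(  3)/3, sqrt(3) /3,sqrt(2), pi, 3 * pi]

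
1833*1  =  1833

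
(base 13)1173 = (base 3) 10101010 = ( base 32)2cs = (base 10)2460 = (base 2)100110011100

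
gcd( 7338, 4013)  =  1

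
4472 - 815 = 3657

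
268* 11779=3156772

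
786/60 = 131/10 = 13.10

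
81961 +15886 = 97847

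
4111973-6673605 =- 2561632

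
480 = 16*30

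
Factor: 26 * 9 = 2^1*3^2*13^1 = 234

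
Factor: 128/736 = 2^2*23^( - 1 ) = 4/23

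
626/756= 313/378 = 0.83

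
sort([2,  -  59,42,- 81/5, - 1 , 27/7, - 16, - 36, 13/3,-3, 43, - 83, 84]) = [ - 83,-59, - 36,  -  81/5,-16, - 3, - 1,2,27/7,13/3,42, 43, 84 ] 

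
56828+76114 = 132942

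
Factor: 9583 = 7^1*37^2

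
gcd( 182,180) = 2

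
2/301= 2/301 =0.01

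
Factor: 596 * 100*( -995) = -2^4*5^3*149^1 * 199^1=-59302000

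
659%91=22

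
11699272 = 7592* 1541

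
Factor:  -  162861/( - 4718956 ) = 2^( - 2)*3^1*11^( - 1 )*23^ ( - 1 )* 4663^( - 1 )*54287^1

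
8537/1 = 8537 = 8537.00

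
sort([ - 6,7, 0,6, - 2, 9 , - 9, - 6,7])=[ - 9, - 6, - 6, - 2,0,6,7,7,9] 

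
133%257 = 133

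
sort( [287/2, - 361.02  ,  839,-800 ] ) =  [ - 800, - 361.02,  287/2 , 839]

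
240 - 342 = -102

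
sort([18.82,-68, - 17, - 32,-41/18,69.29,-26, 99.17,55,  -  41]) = [- 68, -41, - 32, - 26, - 17, - 41/18, 18.82, 55,69.29, 99.17]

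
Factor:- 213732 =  - 2^2 * 3^3*1979^1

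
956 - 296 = 660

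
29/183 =29/183  =  0.16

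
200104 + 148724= 348828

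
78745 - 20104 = 58641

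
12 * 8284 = 99408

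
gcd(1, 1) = 1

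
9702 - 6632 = 3070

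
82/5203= 82/5203 = 0.02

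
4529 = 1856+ 2673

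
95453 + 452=95905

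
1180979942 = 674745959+506233983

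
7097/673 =10 + 367/673 = 10.55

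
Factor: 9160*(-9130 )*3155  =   - 263855174000 = - 2^4*5^3*11^1 * 83^1*229^1 * 631^1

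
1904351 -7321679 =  - 5417328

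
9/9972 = 1/1108 = 0.00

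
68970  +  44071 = 113041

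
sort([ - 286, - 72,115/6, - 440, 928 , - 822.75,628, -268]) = [ - 822.75, - 440 , - 286, - 268, - 72, 115/6  ,  628,928] 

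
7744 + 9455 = 17199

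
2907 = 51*57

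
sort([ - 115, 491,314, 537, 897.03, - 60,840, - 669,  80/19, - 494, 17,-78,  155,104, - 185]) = [-669,  -  494, - 185, - 115, - 78, - 60,80/19,  17,  104,155,  314,491, 537,  840, 897.03 ] 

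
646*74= 47804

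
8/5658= 4/2829 = 0.00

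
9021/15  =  3007/5 = 601.40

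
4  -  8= - 4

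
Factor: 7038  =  2^1*3^2 * 17^1*23^1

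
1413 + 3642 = 5055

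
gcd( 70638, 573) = 3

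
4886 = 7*698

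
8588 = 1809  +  6779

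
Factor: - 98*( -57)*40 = 223440 = 2^4*3^1*5^1*7^2 * 19^1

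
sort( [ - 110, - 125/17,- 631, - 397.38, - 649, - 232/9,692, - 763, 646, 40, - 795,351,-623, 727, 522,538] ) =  [ - 795, - 763, - 649, - 631, - 623, -397.38,-110, - 232/9, - 125/17, 40, 351,522, 538, 646,692,  727 ] 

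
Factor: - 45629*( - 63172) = 2882475188 =2^2 * 17^1*103^1* 443^1*929^1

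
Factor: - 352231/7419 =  - 3^( - 1)*11^2*41^1*71^1*2473^(-1 )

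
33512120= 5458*6140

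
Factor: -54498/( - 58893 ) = 62/67 = 2^1*31^1*67^( - 1) 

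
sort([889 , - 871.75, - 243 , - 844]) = [ - 871.75, - 844, -243, 889]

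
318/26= 159/13 = 12.23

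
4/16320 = 1/4080 = 0.00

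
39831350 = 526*75725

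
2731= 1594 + 1137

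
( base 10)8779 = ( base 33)821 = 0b10001001001011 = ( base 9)13034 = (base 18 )191d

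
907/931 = 907/931 = 0.97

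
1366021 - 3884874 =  - 2518853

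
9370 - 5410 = 3960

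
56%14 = 0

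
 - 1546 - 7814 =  - 9360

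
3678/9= 1226/3= 408.67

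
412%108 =88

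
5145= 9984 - 4839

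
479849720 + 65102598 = 544952318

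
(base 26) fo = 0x19E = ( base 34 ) c6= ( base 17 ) 176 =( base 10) 414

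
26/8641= 26/8641 = 0.00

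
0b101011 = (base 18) 27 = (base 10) 43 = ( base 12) 37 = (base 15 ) 2d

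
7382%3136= 1110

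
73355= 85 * 863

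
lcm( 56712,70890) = 283560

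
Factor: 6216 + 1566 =7782 = 2^1*3^1*1297^1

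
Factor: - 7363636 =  - 2^2  *7^1*409^1 * 643^1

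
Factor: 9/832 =2^ (-6 ) * 3^2 * 13^(-1 ) 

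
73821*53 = 3912513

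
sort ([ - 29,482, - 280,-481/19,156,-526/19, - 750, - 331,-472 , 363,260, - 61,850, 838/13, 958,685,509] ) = [  -  750,-472, - 331, -280, - 61, - 29, - 526/19,  -  481/19, 838/13, 156,260, 363,482,509, 685,850, 958 ]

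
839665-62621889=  - 61782224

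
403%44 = 7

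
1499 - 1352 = 147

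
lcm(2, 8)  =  8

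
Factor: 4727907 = 3^2 * 599^1* 877^1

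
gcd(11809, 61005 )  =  49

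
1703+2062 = 3765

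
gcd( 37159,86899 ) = 1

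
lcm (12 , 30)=60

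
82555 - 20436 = 62119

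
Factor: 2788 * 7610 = 21216680= 2^3*5^1 * 17^1 * 41^1*761^1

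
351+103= 454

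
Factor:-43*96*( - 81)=2^5*3^5*43^1=334368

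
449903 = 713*631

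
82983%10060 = 2503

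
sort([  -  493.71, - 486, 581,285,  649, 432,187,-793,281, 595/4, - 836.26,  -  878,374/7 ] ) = [ - 878,-836.26,-793, - 493.71,  -  486,374/7  ,  595/4,187,281,  285,432 , 581,649 ] 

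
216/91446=36/15241 =0.00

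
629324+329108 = 958432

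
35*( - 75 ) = -2625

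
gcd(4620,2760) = 60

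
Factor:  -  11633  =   - 11633^1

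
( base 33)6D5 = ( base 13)3230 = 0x1B38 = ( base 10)6968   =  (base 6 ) 52132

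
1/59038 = 1/59038 = 0.00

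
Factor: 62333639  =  62333639^1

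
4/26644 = 1/6661=0.00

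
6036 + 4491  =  10527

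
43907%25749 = 18158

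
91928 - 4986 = 86942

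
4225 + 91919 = 96144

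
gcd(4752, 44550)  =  594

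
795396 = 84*9469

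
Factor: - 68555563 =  - 47^1 * 1458629^1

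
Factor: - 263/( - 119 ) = 7^( - 1 ) *17^( - 1 )*263^1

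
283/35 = 8 + 3/35 =8.09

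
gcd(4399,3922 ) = 53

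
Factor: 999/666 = 3/2  =  2^( - 1)*3^1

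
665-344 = 321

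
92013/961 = 92013/961 = 95.75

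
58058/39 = 1488+2/3=   1488.67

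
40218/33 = 1218 + 8/11=1218.73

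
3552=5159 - 1607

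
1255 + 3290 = 4545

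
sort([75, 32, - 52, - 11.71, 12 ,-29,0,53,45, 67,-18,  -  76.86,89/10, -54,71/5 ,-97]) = [  -  97,-76.86, - 54,-52,-29, - 18,-11.71, 0, 89/10,12,71/5,32 , 45,53,  67,75]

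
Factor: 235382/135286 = 7^1*43^1 * 173^( - 1 ) = 301/173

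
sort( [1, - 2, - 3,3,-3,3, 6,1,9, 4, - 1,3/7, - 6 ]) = [ - 6, - 3, - 3,-2, - 1 , 3/7,1,1 , 3,3,4,6, 9]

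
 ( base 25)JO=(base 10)499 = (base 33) F4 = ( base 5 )3444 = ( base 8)763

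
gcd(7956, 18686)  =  2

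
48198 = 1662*29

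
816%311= 194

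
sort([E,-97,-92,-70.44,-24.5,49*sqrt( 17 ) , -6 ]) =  [ - 97, - 92, - 70.44, - 24.5, - 6,E,49*sqrt( 17)]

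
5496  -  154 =5342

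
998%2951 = 998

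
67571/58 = 67571/58 = 1165.02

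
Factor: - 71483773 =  - 173^1 * 413201^1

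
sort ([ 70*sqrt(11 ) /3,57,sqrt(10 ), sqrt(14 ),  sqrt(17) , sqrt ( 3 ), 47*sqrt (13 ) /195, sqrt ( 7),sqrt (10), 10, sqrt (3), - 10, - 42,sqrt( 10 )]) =[ - 42, - 10, 47*sqrt ( 13) /195,sqrt( 3),  sqrt( 3),sqrt( 7),sqrt(10 ), sqrt( 10 ),sqrt(10),sqrt( 14),sqrt (17), 10, 57, 70*sqrt( 11)/3] 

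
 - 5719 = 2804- 8523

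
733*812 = 595196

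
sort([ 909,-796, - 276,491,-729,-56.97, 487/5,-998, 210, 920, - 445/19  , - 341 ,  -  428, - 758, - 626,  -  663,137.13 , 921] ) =[-998, - 796, -758,-729,  -  663, - 626, - 428, - 341, - 276 , - 56.97 , - 445/19, 487/5,137.13,210, 491,  909,  920, 921 ] 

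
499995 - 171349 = 328646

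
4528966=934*4849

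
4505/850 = 5 + 3/10 = 5.30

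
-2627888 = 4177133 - 6805021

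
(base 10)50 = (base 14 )38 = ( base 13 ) 3b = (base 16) 32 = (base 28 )1M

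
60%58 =2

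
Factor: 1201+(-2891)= - 2^1*5^1*13^2 = - 1690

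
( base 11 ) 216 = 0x103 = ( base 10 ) 259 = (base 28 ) 97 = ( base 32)83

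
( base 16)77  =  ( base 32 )3N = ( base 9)142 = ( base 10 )119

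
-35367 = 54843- 90210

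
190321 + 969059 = 1159380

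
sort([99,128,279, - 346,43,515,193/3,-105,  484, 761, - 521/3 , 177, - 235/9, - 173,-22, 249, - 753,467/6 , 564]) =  [ - 753, - 346, - 521/3,  -  173, - 105, - 235/9, - 22,43, 193/3,467/6, 99,128,177,249 , 279,  484,  515,564,761]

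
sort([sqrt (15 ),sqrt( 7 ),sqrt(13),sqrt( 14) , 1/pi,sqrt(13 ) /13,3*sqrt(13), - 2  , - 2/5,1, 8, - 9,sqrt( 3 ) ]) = [ - 9,-2, - 2/5 , sqrt(13)/13, 1/pi,1 , sqrt(3),sqrt( 7), sqrt( 13), sqrt (14) , sqrt(15 ), 8,  3*sqrt(13)]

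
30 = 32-2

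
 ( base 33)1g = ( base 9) 54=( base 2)110001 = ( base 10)49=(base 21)27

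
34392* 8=275136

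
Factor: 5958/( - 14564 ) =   -  2^(-1) * 3^2*11^(-1 ) =-9/22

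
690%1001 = 690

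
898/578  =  449/289 = 1.55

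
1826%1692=134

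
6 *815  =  4890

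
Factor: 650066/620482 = 19^1* 199^ ( - 1 )*1559^( -1) * 17107^1 = 325033/310241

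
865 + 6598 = 7463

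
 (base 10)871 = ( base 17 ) 304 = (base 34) PL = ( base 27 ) 157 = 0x367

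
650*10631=6910150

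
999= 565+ 434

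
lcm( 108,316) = 8532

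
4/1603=4/1603 = 0.00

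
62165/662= 62165/662 = 93.90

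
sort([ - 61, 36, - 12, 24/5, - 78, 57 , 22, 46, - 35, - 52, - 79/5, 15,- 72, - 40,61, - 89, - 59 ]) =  [ - 89, - 78, - 72,-61, - 59,-52, - 40,- 35, - 79/5, - 12, 24/5, 15, 22, 36, 46, 57, 61]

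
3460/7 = 494 + 2/7 = 494.29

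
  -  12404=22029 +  - 34433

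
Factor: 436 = 2^2*109^1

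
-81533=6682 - 88215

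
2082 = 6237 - 4155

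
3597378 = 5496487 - 1899109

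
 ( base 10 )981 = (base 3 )1100100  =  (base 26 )1BJ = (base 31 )10k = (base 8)1725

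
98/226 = 49/113 = 0.43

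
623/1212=623/1212 = 0.51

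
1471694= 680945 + 790749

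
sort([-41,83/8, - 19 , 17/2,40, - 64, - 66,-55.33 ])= [ -66, - 64 , - 55.33, - 41,-19,17/2,83/8,  40]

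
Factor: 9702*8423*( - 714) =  - 2^2*3^3*7^3*11^1* 17^1*8423^1 = -  58348041444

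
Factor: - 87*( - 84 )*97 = 2^2*3^2  *7^1*29^1*97^1 = 708876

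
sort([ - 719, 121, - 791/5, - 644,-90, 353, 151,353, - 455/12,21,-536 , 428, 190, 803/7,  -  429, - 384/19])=[ - 719, - 644, - 536,  -  429, - 791/5,- 90, - 455/12, - 384/19, 21 , 803/7, 121, 151, 190,353, 353, 428]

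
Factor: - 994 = - 2^1 * 7^1*71^1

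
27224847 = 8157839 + 19067008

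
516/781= 516/781= 0.66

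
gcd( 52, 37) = 1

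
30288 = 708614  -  678326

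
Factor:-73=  - 73^1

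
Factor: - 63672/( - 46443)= 2^3*7^1*113^( - 1 )*137^(-1)*379^1  =  21224/15481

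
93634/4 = 23408 + 1/2 = 23408.50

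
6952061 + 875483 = 7827544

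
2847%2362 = 485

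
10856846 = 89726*121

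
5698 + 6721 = 12419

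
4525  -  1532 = 2993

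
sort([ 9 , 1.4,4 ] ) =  [1.4 , 4, 9 ] 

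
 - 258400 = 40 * ( - 6460) 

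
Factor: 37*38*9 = 2^1*3^2* 19^1 * 37^1 = 12654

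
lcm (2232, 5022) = 20088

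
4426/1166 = 2213/583 = 3.80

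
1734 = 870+864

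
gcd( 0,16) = 16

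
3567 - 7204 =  - 3637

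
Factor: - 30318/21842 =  - 3^1*31^1 * 67^( - 1 ) = - 93/67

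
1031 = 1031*1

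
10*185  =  1850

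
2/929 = 2/929 = 0.00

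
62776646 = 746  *84151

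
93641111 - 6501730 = 87139381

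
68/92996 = 17/23249 =0.00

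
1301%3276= 1301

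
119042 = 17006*7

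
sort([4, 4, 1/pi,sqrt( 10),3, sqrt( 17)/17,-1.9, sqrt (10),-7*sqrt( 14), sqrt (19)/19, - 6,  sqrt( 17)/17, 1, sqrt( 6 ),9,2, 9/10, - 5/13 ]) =[ - 7 * sqrt( 14),-6, -1.9,-5/13,  sqrt( 19) /19, sqrt(17 )/17, sqrt( 17) /17, 1/pi,9/10,1  ,  2, sqrt (6 ), 3,  sqrt (10), sqrt( 10),4, 4, 9] 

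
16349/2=8174 + 1/2=8174.50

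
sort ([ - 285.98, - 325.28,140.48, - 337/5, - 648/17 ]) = [ - 325.28, - 285.98, - 337/5,-648/17,140.48 ]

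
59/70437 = 59/70437 = 0.00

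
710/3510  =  71/351 = 0.20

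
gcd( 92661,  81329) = 1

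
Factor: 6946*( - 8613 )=  -  59825898= -  2^1*3^3 * 11^1*23^1*29^1 * 151^1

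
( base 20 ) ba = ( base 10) 230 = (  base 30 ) 7k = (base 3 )22112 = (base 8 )346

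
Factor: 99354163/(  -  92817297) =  - 3^ ( - 2 ) * 17^ ( - 1)*31^1 * 606649^( - 1)*3204973^1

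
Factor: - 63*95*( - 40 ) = 239400=2^3*3^2*5^2*7^1*19^1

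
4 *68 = 272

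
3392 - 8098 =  - 4706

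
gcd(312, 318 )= 6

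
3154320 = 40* 78858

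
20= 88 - 68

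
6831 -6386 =445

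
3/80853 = 1/26951=0.00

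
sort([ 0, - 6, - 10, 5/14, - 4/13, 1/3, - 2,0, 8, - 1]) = [ - 10, - 6,-2  ,-1, - 4/13, 0,0, 1/3, 5/14,8 ] 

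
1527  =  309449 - 307922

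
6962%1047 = 680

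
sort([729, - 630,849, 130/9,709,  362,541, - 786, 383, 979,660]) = [ - 786, - 630, 130/9, 362, 383,541 , 660,709, 729, 849, 979]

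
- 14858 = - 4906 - 9952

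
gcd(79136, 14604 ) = 4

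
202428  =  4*50607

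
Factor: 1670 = 2^1*5^1*167^1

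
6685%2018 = 631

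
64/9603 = 64/9603= 0.01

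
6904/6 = 1150 + 2/3 = 1150.67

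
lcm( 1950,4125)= 107250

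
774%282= 210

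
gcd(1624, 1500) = 4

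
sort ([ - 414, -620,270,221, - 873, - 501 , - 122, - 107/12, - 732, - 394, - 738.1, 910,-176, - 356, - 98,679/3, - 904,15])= [ - 904, - 873, - 738.1, - 732 , - 620, - 501, - 414, - 394, - 356,-176 , - 122,  -  98, - 107/12,  15,221,679/3,270,910 ] 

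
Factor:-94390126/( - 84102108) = 2^( - 1)*3^( - 1 )*137^( - 1 )*5783^1*8161^1*51157^(-1 )  =  47195063/42051054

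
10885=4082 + 6803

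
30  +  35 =65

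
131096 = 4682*28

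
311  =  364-53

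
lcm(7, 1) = 7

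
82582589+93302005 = 175884594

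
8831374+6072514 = 14903888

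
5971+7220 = 13191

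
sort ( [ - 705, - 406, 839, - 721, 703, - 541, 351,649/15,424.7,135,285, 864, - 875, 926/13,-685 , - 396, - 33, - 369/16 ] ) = [-875, - 721, - 705, - 685, - 541, - 406, - 396, - 33, - 369/16, 649/15,926/13,135 , 285,351, 424.7,703, 839, 864]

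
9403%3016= 355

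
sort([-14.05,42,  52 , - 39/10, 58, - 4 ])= [ - 14.05 , - 4,  -  39/10, 42,52, 58]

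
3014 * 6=18084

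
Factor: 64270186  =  2^1*32135093^1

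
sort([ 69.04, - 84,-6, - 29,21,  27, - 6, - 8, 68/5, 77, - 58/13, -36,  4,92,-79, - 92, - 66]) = [-92, - 84, - 79,-66, - 36, - 29,  -  8, - 6, - 6,-58/13, 4, 68/5, 21, 27,69.04,77,92]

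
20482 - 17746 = 2736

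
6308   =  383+5925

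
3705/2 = 3705/2 = 1852.50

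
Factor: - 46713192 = - 2^3*3^1*163^1*11941^1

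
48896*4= 195584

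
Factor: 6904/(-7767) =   -  8/9=-  2^3*3^(  -  2 )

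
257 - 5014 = - 4757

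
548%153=89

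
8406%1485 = 981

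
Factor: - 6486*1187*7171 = -2^1*3^1 * 23^1*47^1*71^1*101^1 * 1187^1=- 55208682822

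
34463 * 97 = 3342911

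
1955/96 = 20 + 35/96 = 20.36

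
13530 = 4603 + 8927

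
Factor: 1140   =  2^2 *3^1 * 5^1 * 19^1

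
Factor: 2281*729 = 3^6*2281^1 = 1662849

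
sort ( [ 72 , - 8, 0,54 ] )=[ - 8, 0, 54, 72 ] 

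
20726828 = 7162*2894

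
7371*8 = 58968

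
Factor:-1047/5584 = - 2^( - 4 )*3^1  =  - 3/16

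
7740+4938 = 12678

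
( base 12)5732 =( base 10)9686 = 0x25d6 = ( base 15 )2d0b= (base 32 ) 9em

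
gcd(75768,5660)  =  4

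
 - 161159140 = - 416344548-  - 255185408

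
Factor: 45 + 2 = 47 =47^1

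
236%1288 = 236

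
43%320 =43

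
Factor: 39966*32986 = 1318318476 = 2^2*3^1*6661^1* 16493^1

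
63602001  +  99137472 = 162739473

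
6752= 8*844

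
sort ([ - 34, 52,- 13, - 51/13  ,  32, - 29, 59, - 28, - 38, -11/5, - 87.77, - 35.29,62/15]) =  [-87.77 ,- 38, -35.29, - 34, - 29, - 28,-13, - 51/13, - 11/5, 62/15, 32, 52,59 ] 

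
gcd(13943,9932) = 191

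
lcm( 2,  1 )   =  2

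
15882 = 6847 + 9035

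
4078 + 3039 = 7117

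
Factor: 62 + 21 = 83 = 83^1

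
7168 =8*896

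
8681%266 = 169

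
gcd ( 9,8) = 1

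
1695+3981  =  5676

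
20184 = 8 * 2523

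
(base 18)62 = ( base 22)50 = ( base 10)110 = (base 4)1232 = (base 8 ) 156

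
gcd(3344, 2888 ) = 152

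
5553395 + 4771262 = 10324657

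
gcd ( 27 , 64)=1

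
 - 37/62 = - 37/62 = - 0.60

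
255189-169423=85766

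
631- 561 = 70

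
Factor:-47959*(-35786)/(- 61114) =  - 29^1*199^1*241^1*617^1*30557^( - 1) = - 858130387/30557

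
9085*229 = 2080465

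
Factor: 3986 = 2^1*  1993^1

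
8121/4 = 2030 + 1/4=2030.25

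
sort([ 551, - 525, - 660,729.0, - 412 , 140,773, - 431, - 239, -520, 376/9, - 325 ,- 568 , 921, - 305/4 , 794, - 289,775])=[ - 660, - 568,-525, - 520, - 431,-412, - 325, - 289, - 239, - 305/4,376/9, 140,  551, 729.0,  773,775,  794,921 ] 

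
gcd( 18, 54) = 18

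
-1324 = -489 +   -  835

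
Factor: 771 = 3^1 * 257^1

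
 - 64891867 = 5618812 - 70510679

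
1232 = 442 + 790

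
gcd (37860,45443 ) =1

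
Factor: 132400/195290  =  2^3*5^1* 59^ ( - 1 ) = 40/59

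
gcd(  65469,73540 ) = 1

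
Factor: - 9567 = - 3^2*1063^1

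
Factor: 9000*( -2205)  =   - 19845000 = -2^3*3^4*5^4*7^2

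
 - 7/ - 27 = 7/27 = 0.26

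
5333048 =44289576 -38956528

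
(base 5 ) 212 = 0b111001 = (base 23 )2b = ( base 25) 27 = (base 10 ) 57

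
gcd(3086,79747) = 1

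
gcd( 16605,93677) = 1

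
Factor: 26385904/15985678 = 2^3*97007^1*470167^( - 1) = 776056/470167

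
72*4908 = 353376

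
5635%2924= 2711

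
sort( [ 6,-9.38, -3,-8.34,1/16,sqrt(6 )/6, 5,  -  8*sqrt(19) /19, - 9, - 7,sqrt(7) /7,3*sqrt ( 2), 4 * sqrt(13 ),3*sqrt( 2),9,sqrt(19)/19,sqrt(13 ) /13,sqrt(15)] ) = [ - 9.38, - 9,  -  8.34, - 7, -3, - 8*sqrt(19) /19 , 1/16, sqrt( 19)/19,sqrt( 13) /13, sqrt( 7 ) /7, sqrt( 6)/6,sqrt( 15 ),3*sqrt(2),3*sqrt(2 ), 5,6,  9,4 * sqrt (13)]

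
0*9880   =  0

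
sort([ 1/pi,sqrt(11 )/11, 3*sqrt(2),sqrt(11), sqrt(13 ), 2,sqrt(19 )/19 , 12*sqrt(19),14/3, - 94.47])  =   [ - 94.47,sqrt( 19 )/19, sqrt(11)/11,1/pi, 2,sqrt(11), sqrt( 13 ),3*sqrt( 2),14/3, 12*sqrt(19) ]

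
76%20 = 16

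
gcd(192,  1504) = 32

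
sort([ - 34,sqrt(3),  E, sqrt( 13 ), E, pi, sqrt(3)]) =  [ - 34, sqrt(3),  sqrt( 3) , E,E,pi,sqrt (13 ) ] 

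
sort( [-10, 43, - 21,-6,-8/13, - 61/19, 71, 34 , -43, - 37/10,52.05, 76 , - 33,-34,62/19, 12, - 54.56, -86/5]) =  [- 54.56,-43,- 34, - 33, - 21, - 86/5,-10, - 6, - 37/10, - 61/19, - 8/13 , 62/19,12, 34, 43, 52.05,71, 76]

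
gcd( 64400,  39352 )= 8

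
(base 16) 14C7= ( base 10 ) 5319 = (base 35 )4BY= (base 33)4t6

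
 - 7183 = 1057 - 8240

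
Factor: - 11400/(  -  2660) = 30/7   =  2^1*3^1* 5^1*7^(-1)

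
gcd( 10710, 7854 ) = 714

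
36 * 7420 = 267120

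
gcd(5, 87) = 1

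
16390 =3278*5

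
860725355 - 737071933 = 123653422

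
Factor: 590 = 2^1*5^1*59^1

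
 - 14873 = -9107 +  - 5766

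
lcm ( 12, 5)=60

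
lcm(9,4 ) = 36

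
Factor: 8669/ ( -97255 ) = - 5^( - 1 )*53^( -1)*367^( - 1) * 8669^1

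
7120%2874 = 1372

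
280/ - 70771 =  - 1 + 70491/70771   =  - 0.00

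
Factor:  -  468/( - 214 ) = 2^1*3^2*13^1*107^ ( - 1 ) = 234/107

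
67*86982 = 5827794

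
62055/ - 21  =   - 2955/1 = - 2955.00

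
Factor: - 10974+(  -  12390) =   -  23364 = -  2^2*3^2*11^1*59^1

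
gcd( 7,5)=1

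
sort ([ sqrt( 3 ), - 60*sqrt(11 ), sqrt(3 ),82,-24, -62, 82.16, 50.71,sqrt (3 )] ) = [ - 60 * sqrt(11) , - 62, - 24,  sqrt(3 ), sqrt( 3), sqrt(3), 50.71, 82, 82.16] 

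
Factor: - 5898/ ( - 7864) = 2^( - 2)*3^1= 3/4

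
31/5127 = 31/5127 = 0.01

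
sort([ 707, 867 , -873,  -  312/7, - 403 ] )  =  [ - 873,-403, - 312/7 , 707, 867]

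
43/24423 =43/24423 = 0.00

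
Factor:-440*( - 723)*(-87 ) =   -  27676440 = -2^3*3^2*5^1*11^1*29^1 * 241^1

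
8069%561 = 215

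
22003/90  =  244 + 43/90 = 244.48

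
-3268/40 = -82 + 3/10 =-81.70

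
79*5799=458121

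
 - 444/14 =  - 32+2/7 = - 31.71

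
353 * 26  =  9178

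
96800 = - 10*( - 9680 ) 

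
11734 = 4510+7224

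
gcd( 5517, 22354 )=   1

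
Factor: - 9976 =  - 2^3* 29^1 * 43^1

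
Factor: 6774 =2^1*  3^1*1129^1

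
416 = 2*208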